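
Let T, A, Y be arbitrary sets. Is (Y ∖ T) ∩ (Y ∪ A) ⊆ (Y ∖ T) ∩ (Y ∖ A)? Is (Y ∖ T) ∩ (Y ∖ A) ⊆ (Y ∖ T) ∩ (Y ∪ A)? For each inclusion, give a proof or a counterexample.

(⟹) This inclusion fails. Take T = ∅, A = {1}, Y = {1}; then 1 ∈ (Y ∖ T) ∩ (Y ∪ A) but 1 ∉ (Y ∖ T) ∩ (Y ∖ A).

(⟸) Let x ∈ (Y ∖ T) ∩ (Y ∖ A). Then x ∈ Y and x ∉ T, A, from which x ∈ (Y ∖ T) ∩ (Y ∪ A).

(⊆) fails; (⊇) holds.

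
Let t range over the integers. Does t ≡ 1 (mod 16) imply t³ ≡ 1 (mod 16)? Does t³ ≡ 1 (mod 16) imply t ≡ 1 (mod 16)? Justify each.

(→) Suppose t ≡ 1 (mod 16). Write t = 16j + 1. Then (16j + 1)³ = 4096j³ + 768j² + 48j + 1 = 16(256j³ + 48j² + 3j) + 1, so t³ ≡ 1 (mod 16).

(←) Conversely, suppose t³ ≡ 1 (mod 16). The only residue r in {0, …, 15} with r³ ≡ 1 (mod 16) is r = 1, so t ≡ 1 (mod 16).

Both implications hold.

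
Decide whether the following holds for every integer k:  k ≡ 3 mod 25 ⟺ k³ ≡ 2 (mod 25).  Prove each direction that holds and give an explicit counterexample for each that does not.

Both directions hold.

(⇐) Suppose k³ ≡ 2 (mod 25). The only residue r in {0, …, 24} with r³ ≡ 2 (mod 25) is r = 3, so k ≡ 3 (mod 25).

(⇒) Suppose k ≡ 3 mod 25. Write k = 25j + 3. Then (25j + 3)³ = 15625j³ + 5625j² + 675j + 27 = 25(625j³ + 225j² + 27j + 1) + 2, so k³ ≡ 2 (mod 25).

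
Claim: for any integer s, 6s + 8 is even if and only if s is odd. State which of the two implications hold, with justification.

Only the converse holds.

(⇐) Suppose s is odd. Since 6 is even, 6s is even for every s, so 6s + 8 has the same parity as 8, which is even. Hence 6s + 8 is even.

(⇒) This fails: take s = 0. Then 6s + 8 = 8, which is even, yet s = 0 is even, not odd.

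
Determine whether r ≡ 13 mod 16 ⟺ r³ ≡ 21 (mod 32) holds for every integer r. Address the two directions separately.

Not equivalent: only (⇐) holds.

(⟹) This fails: take r = 29. Then 29 ≡ 13 (mod 16), but 29³ = 24389 ≡ 5 (mod 32), not 21.

(⟸) Conversely, the residues r modulo 32 with r³ ≡ 21 (mod 32) are exactly {13}, and each is ≡ 13 (mod 16).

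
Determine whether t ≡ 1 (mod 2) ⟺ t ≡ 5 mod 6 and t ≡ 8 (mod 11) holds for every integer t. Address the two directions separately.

Forward direction. This fails: t = 1 gives 1 ≡ 1 (mod 2) but 1 ≡ 1 (mod 6), so the conjunction on the right does not hold.

Converse. If t ≡ 5 (mod 6) and t ≡ 8 (mod 11), then by the Chinese remainder theorem t ≡ 41 (mod 66). Since 41 ≡ 1 (mod 2) and 2 ∣ 66, we get t ≡ 1 (mod 2).

Only the converse holds.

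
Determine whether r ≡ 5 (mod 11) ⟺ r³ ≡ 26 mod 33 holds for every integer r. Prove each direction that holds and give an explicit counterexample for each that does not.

(⇒) fails; (⇐) holds.

[⇐] The residues r modulo 33 with r³ ≡ 26 (mod 33) are exactly {5}, and each is ≡ 5 (mod 11).

[⇒] This fails: take r = 16. Then 16 ≡ 5 (mod 11), but 16³ = 4096 ≡ 4 (mod 33), not 26.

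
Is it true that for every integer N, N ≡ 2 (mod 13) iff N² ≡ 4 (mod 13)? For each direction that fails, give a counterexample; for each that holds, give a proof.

(→) Suppose N ≡ 2 (mod 13). Write N = 13j + 2. Then (13j + 2)² = 169j² + 52j + 4 = 13(13j² + 4j) + 4, so N² ≡ 4 (mod 13).

(←) This fails: take N = 11. Then 11² = 121 ≡ 4 (mod 13), yet 11 ≡ 11 (mod 13), not 2.

Only the forward implication holds.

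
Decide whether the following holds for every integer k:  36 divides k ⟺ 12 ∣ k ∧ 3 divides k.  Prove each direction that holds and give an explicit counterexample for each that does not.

Converse. This fails: take k = 12. Both 12 ∣ 12 and 3 ∣ 12, yet 12 is not a multiple of 36 (since 12 = 0·36 + 12), so 36 ∤ 12.

Forward direction. If 36 ∣ k, write k = 36q. Since 36 = 3·12, k = 12·(3q), so 12 ∣ k; and since 36 = 12·3, k = 3·(12q), so 3 ∣ k.

The forward direction holds; the converse fails.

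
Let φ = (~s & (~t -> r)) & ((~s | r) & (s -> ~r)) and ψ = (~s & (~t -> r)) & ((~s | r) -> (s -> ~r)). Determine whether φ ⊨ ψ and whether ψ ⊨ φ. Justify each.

The biconditional holds.

[⇒] Assume the antecedent. If r is true, the antecedent forces (r = T, t = F, s = F) or (r = T, t = T, s = F), and the consequent holds there. If r is false, the antecedent forces (r = F, t = T, s = F), and the consequent holds there. Either way the consequent holds.

[⇐] Assume the antecedent. If r is true, the antecedent forces (r = T, t = F, s = F) or (r = T, t = T, s = F), and the consequent holds there. If r is false, the antecedent forces (r = F, t = T, s = F), and the consequent holds there. Either way the consequent holds.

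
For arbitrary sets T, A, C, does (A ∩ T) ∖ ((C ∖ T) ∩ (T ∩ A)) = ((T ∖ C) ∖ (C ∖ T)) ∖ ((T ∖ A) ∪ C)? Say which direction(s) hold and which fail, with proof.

(⟹) This inclusion fails. Take T = {1}, A = {1}, C = {1}; then 1 ∈ (A ∩ T) ∖ ((C ∖ T) ∩ (T ∩ A)) but 1 ∉ ((T ∖ C) ∖ (C ∖ T)) ∖ ((T ∖ A) ∪ C).

(⟸) Let x ∈ ((T ∖ C) ∖ (C ∖ T)) ∖ ((T ∖ A) ∪ C). Then x ∈ T ∩ A and x ∉ C, from which x ∈ (A ∩ T) ∖ ((C ∖ T) ∩ (T ∩ A)).

The sets are not equal: only the reverse inclusion holds.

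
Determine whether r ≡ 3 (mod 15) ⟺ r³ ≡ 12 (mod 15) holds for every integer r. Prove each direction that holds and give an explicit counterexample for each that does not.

Both directions hold.

(⟹) Suppose r ≡ 3 (mod 15). Write r = 15j + 3. Then (15j + 3)³ = 3375j³ + 2025j² + 405j + 27 = 15(225j³ + 135j² + 27j + 1) + 12, so r³ ≡ 12 (mod 15).

(⟸) Conversely, suppose r³ ≡ 12 (mod 15). The only residue r in {0, …, 14} with r³ ≡ 12 (mod 15) is r = 3, so r ≡ 3 (mod 15).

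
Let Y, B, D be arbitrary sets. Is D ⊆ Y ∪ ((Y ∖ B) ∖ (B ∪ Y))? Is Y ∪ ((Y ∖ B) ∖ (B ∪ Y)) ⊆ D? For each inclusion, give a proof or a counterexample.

Neither inclusion holds.

(⊆) This inclusion fails. Take Y = ∅, B = ∅, D = {1}; then 1 ∈ D but 1 ∉ Y ∪ ((Y ∖ B) ∖ (B ∪ Y)).

(⊇) This inclusion fails. Take Y = {1}, B = ∅, D = ∅; then 1 ∈ Y ∪ ((Y ∖ B) ∖ (B ∪ Y)) but 1 ∉ D.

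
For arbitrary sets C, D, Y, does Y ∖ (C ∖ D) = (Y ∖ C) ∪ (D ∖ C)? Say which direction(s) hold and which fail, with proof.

Forward inclusion. This inclusion fails. Take C = {1}, D = {1}, Y = {1}; then 1 ∈ Y ∖ (C ∖ D) but 1 ∉ (Y ∖ C) ∪ (D ∖ C).

Reverse inclusion. This inclusion fails. Take C = ∅, D = {1}, Y = ∅; then 1 ∈ (Y ∖ C) ∪ (D ∖ C) but 1 ∉ Y ∖ (C ∖ D).

Neither inclusion holds.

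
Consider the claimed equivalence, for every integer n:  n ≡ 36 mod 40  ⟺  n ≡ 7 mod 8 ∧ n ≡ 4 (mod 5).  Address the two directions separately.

(⟹) This fails: n = 36 gives 36 ≡ 36 (mod 40) but 36 ≡ 4 (mod 8), so the conjunction on the right does not hold.

(⟸) This fails: n = 39 satisfies both congruences on the right (39 ≡ 7 mod 8 and 39 ≡ 4 mod 5) yet 39 ≡ 39 (mod 40), not 36.

Neither direction holds.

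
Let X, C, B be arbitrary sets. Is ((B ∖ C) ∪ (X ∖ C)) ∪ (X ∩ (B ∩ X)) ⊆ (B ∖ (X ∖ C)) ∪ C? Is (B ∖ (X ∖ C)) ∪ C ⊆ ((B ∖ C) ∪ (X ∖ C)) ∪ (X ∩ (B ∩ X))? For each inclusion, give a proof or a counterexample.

Forward inclusion. This inclusion fails. Take X = {1}, C = ∅, B = ∅; then 1 ∈ ((B ∖ C) ∪ (X ∖ C)) ∪ (X ∩ (B ∩ X)) but 1 ∉ (B ∖ (X ∖ C)) ∪ C.

Reverse inclusion. This inclusion fails. Take X = ∅, C = {1}, B = ∅; then 1 ∈ (B ∖ (X ∖ C)) ∪ C but 1 ∉ ((B ∖ C) ∪ (X ∖ C)) ∪ (X ∩ (B ∩ X)).

Both inclusions fail.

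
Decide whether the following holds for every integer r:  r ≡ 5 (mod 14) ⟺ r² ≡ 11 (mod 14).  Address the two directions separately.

The forward direction holds; the converse fails.

Forward direction. Suppose r ≡ 5 (mod 14). Write r = 14j + 5. Then (14j + 5)² = 196j² + 140j + 25 = 14(14j² + 10j + 1) + 11, so r² ≡ 11 (mod 14).

Converse. This fails: take r = 9. Then 9² = 81 ≡ 11 (mod 14), yet 9 ≡ 9 (mod 14), not 5.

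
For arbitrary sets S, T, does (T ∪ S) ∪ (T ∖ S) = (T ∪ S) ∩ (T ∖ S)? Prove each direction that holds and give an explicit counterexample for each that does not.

Only the reverse inclusion holds.

Forward inclusion. This inclusion fails. Take S = {1}, T = ∅; then 1 ∈ (T ∪ S) ∪ (T ∖ S) but 1 ∉ (T ∪ S) ∩ (T ∖ S).

Reverse inclusion. Let x ∈ (T ∪ S) ∩ (T ∖ S). Then x ∈ T and x ∉ S, from which x ∈ (T ∪ S) ∪ (T ∖ S).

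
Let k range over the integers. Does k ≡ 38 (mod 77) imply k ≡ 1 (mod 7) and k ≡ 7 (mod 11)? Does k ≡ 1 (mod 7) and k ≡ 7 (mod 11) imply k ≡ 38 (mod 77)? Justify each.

(⇒) fails and (⇐) fails.

(⇒) This fails: k = 38 gives 38 ≡ 38 (mod 77) but 38 ≡ 3 (mod 7), so the conjunction on the right does not hold.

(⇐) This fails: k = 29 satisfies both congruences on the right (29 ≡ 1 mod 7 and 29 ≡ 7 mod 11) yet 29 ≡ 29 (mod 77), not 38.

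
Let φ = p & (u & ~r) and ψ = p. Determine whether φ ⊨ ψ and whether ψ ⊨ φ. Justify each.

Forward direction. Assume the antecedent. If r is true, the antecedent cannot hold. If r is false, the antecedent forces (r = F, p = T, u = T), and p holds there. Either way p holds.

Converse. This fails. Under r = F, p = T, u = F, the left side is false but the right side is true.

The forward direction holds; the converse fails.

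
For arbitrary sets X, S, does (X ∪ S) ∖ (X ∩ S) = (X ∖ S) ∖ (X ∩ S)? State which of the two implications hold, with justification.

(⟹) This inclusion fails. Take X = ∅, S = {1}; then 1 ∈ (X ∪ S) ∖ (X ∩ S) but 1 ∉ (X ∖ S) ∖ (X ∩ S).

(⟸) Let x ∈ (X ∖ S) ∖ (X ∩ S). Then x ∈ X and x ∉ S, from which x ∈ (X ∪ S) ∖ (X ∩ S).

The sets are not equal: only the reverse inclusion holds.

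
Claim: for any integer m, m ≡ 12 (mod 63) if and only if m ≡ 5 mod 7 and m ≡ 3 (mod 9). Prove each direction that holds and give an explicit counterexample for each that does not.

Converse. If m ≡ 5 (mod 7) and m ≡ 3 (mod 9), then by the Chinese remainder theorem m ≡ 12 (mod 63). This is exactly m ≡ 12 (mod 63).

Forward direction. Suppose m ≡ 12 (mod 63); write m = 63j + 12. Since 7 ∣ 63, reducing mod 7 gives m ≡ 12 ≡ 5 (mod 7); since 9 ∣ 63, reducing mod 9 gives m ≡ 12 ≡ 3 (mod 9).

The biconditional holds.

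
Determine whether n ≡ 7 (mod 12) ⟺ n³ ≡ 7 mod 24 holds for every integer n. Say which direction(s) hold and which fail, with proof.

Converse. The residues r modulo 24 with r³ ≡ 7 (mod 24) are exactly {7}, and each is ≡ 7 (mod 12).

Forward direction. This fails: take n = 19. Then 19 ≡ 7 (mod 12), but 19³ = 6859 ≡ 19 (mod 24), not 7.

Only the reverse direction holds.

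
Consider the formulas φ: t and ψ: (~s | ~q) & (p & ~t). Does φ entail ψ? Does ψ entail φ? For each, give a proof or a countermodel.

Forward direction. This fails. Under q = F, p = F, t = T, s = F, the left side is true but the right side is false.

Converse. This fails. Under q = F, p = T, t = F, s = T, the left side is false but the right side is true.

Neither implication holds.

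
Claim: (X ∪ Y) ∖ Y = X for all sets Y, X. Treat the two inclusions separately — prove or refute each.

Only the forward inclusion holds.

Forward inclusion. Let x ∈ (X ∪ Y) ∖ Y. Then x ∈ X and x ∉ Y, from which x ∈ X.

Reverse inclusion. This inclusion fails. Take Y = {1}, X = {1}; then 1 ∈ X but 1 ∉ (X ∪ Y) ∖ Y.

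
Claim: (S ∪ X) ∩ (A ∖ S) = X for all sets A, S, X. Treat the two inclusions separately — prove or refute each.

The sets are not equal: only the forward inclusion holds.

(⊇) This inclusion fails. Take A = ∅, S = ∅, X = {1}; then 1 ∈ X but 1 ∉ (S ∪ X) ∩ (A ∖ S).

(⊆) Let x ∈ (S ∪ X) ∩ (A ∖ S). Then x ∈ A ∩ X and x ∉ S, from which x ∈ X.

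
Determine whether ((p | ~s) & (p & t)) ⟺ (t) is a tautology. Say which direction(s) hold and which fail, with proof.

Only the forward direction holds.

(⟹) Assume the antecedent. If p is true, the antecedent forces (p = T, t = T, s = F) or (p = T, t = T, s = T), and t holds there. If p is false, the antecedent cannot hold. Either way t holds.

(⟸) This fails. Under p = F, t = T, s = F, the left side is false but the right side is true.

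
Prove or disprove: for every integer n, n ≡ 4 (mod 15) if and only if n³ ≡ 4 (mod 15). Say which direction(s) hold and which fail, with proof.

Equivalent; both directions hold.

Forward direction. Suppose n ≡ 4 (mod 15). Write n = 15j + 4. Then (15j + 4)³ = 3375j³ + 2700j² + 720j + 64 = 15(225j³ + 180j² + 48j + 4) + 4, so n³ ≡ 4 (mod 15).

Converse. Suppose n³ ≡ 4 (mod 15). The only residue r in {0, …, 14} with r³ ≡ 4 (mod 15) is r = 4, so n ≡ 4 (mod 15).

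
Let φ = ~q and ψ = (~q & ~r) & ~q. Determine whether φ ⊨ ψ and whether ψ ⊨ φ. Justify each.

The forward direction fails; the converse holds.

Converse. Assume the antecedent. If q is true, the antecedent cannot hold. If q is false, ~q reduces to true regardless of the other variables. Either way ~q holds.

Forward direction. This fails. Under q = F, r = T, the left side is true but the right side is false.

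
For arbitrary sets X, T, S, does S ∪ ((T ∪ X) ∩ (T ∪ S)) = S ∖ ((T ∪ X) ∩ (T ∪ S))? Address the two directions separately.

(⊆) fails; (⊇) holds.

Forward inclusion. This inclusion fails. Take X = ∅, T = {1}, S = ∅; then 1 ∈ S ∪ ((T ∪ X) ∩ (T ∪ S)) but 1 ∉ S ∖ ((T ∪ X) ∩ (T ∪ S)).

Reverse inclusion. Let x ∈ S ∖ ((T ∪ X) ∩ (T ∪ S)). Then x ∈ S and x ∉ X, T, from which x ∈ S ∪ ((T ∪ X) ∩ (T ∪ S)).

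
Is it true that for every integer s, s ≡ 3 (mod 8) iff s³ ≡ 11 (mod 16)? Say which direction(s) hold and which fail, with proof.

[⇐] The residues r modulo 16 with r³ ≡ 11 (mod 16) are exactly {3}, and each is ≡ 3 (mod 8).

[⇒] This fails: take s = 11. Then 11 ≡ 3 (mod 8), but 11³ = 1331 ≡ 3 (mod 16), not 11.

The forward direction fails; the converse holds.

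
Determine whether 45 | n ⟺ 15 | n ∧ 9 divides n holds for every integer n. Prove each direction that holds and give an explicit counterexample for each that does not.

Both directions hold; the statement is true.

(⇒) If 45 ∣ n, write n = 45q. Since 45 = 3·15, n = 15·(3q), so 15 ∣ n; and since 45 = 5·9, n = 9·(5q), so 9 ∣ n.

(⇐) Suppose 15 ∣ n and 9 ∣ n. Any common multiple of 15 and 9 is a multiple of their lcm; here lcm(15, 9) = 15·9/gcd(15, 9) = 135/3 = 45, so 45 ∣ n.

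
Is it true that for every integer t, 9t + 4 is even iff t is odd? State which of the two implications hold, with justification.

Neither direction holds.

(→) This fails: t = 0 gives 9t + 4 = 4, which is even, but 0 is even, not odd.

(←) This also fails: t = 7 is odd, but 9t + 4 = 67 is odd, not even.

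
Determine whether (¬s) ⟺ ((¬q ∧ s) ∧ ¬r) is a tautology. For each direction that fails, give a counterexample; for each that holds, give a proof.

(→) This fails. Under s = F, r = F, q = F, the left side is true but the right side is false.

(←) This fails. Under s = T, r = F, q = F, the left side is false but the right side is true.

Both directions fail.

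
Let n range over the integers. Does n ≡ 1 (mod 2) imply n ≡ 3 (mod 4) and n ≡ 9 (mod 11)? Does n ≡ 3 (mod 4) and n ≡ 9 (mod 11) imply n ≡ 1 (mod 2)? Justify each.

[⇒] This fails: n = 1 gives 1 ≡ 1 (mod 2) but 1 ≡ 1 (mod 4), so the conjunction on the right does not hold.

[⇐] Conversely, if n ≡ 3 (mod 4) and n ≡ 9 (mod 11), then by the Chinese remainder theorem n ≡ 31 (mod 44). Since 31 ≡ 1 (mod 2) and 2 ∣ 44, we get n ≡ 1 (mod 2).

Not equivalent: only (⇐) holds.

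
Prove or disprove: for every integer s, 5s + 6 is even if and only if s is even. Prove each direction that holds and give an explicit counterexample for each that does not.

The biconditional holds.

(→) Suppose 5s + 6 is even. Since 5 is odd, 5s and s have the same parity, so 5s + 6 ≡ s + 6 (mod 2). As 6 is even, 5s + 6 is even exactly when s is even. Thus s is even.

(←) Conversely, suppose s is even; write s = 2j. Then 5s + 6 = 5·(2j) + 6 = 2·5j + 6, which is even.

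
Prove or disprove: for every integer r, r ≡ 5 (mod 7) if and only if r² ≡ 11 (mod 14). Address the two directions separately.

Forward direction. This fails: take r = 12. Then 12 ≡ 5 (mod 7), but 12² = 144 ≡ 4 (mod 14), not 11.

Converse. This fails: take r = 9. Then 9² = 81 ≡ 11 (mod 14), yet 9 ≡ 2 (mod 7), not 5.

Both directions fail.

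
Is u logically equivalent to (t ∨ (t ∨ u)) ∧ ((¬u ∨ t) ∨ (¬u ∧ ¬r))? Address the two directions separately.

(⟹) This fails. Under u = T, r = F, t = F, the left side is true but the right side is false.

(⟸) This fails. Under u = F, r = F, t = T, the left side is false but the right side is true.

Both directions fail.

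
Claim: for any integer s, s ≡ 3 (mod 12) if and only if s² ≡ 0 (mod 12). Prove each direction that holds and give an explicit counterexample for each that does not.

(⇒) fails and (⇐) fails.

[⇒] This fails: take s = 3. Then 3 ≡ 3 (mod 12), but 3² = 9 ≡ 9 (mod 12), not 0.

[⇐] This fails: take s = 0. Then 0² = 0 ≡ 0 (mod 12), yet 0 ≡ 0 (mod 12), not 3.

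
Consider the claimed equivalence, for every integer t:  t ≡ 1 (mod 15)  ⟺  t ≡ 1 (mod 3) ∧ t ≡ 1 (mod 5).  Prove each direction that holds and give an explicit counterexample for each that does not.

Both directions hold; the statement is true.

[⇒] Suppose t ≡ 1 (mod 15); write t = 15j + 1. Since 3 ∣ 15, reducing mod 3 gives t ≡ 1 (mod 3); since 5 ∣ 15, reducing mod 5 gives t ≡ 1 (mod 5).

[⇐] Conversely, if t ≡ 1 (mod 3) and t ≡ 1 (mod 5), then by the Chinese remainder theorem t ≡ 1 (mod 15). This is exactly t ≡ 1 (mod 15).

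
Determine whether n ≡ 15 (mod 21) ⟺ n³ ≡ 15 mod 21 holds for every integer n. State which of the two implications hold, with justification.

(⇒) holds; (⇐) fails.

(⟸) This fails: take n = 9. Then 9³ = 729 ≡ 15 (mod 21), yet 9 ≡ 9 (mod 21), not 15.

(⟹) Suppose n ≡ 15 (mod 21). Write n = 21j + 15. Then (21j + 15)³ = 9261j³ + 19845j² + 14175j + 3375 = 21(441j³ + 945j² + 675j + 160) + 15, so n³ ≡ 15 (mod 21).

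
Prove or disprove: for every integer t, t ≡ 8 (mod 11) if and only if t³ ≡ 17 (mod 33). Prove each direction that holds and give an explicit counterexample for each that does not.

Only the reverse direction holds.

(⟹) This fails: take t = 19. Then 19 ≡ 8 (mod 11), but 19³ = 6859 ≡ 28 (mod 33), not 17.

(⟸) Conversely, the residues r modulo 33 with r³ ≡ 17 (mod 33) are exactly {8}, and each is ≡ 8 (mod 11).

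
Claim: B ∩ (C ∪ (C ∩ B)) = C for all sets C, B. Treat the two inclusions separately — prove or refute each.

Only the forward inclusion holds.

(⟹) Let x ∈ B ∩ (C ∪ (C ∩ B)). Then x ∈ C ∩ B, from which x ∈ C.

(⟸) This inclusion fails. Take C = {1}, B = ∅; then 1 ∈ C but 1 ∉ B ∩ (C ∪ (C ∩ B)).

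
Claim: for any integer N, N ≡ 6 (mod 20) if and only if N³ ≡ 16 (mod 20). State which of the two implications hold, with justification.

[⇒] Suppose N ≡ 6 (mod 20). Write N = 20j + 6. Then (20j + 6)³ = 8000j³ + 7200j² + 2160j + 216 = 20(400j³ + 360j² + 108j + 10) + 16, so N³ ≡ 16 (mod 20).

[⇐] This fails: take N = 16. Then 16³ = 4096 ≡ 16 (mod 20), yet 16 ≡ 16 (mod 20), not 6.

The forward direction holds; the converse fails.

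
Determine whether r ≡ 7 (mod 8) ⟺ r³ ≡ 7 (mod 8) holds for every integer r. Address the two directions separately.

Both directions hold; the statement is true.

(←) Suppose r³ ≡ 7 (mod 8). The only residue r in {0, …, 7} with r³ ≡ 7 (mod 8) is r = 7, so r ≡ 7 (mod 8).

(→) Suppose r ≡ 7 (mod 8). Write r = 8j + 7. Then (8j + 7)³ = 512j³ + 1344j² + 1176j + 343 = 8(64j³ + 168j² + 147j + 42) + 7, so r³ ≡ 7 (mod 8).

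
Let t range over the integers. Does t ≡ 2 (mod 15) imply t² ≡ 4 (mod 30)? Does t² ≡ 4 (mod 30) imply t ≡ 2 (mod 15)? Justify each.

[⇒] This fails: take t = 17. Then 17 ≡ 2 (mod 15), but 17² = 289 ≡ 19 (mod 30), not 4.

[⇐] This fails: take t = 8. Then 8² = 64 ≡ 4 (mod 30), yet 8 ≡ 8 (mod 15), not 2.

Neither direction holds.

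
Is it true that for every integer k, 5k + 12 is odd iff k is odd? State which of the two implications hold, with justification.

Both directions hold; the statement is true.

(⟸) Suppose k is odd; write k = 2j + 1. Then 5k + 12 = 5·(2j + 1) + 12 = 2·5j + 17, which is odd.

(⟹) Suppose 5k + 12 is odd. Since 5 is odd, 5k and k have the same parity, so 5k + 12 ≡ k + 12 (mod 2). As 12 is even, 5k + 12 is odd exactly when k is odd. Thus k is odd.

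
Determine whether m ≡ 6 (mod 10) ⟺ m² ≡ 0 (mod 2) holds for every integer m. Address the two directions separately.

Not equivalent: only (⇒) holds.

[⇐] This fails: take m = 0. Then 0² = 0 ≡ 0 (mod 2), yet 0 ≡ 0 (mod 10), not 6.

[⇒] Suppose m ≡ 6 (mod 10). Then m² ≡ 6² = 36 (mod 10), and since 2 ∣ 10, also m² ≡ 0 (mod 2).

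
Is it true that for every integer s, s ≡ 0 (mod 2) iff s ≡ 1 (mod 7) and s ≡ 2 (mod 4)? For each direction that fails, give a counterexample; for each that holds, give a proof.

[⇒] This fails: s = 0 gives 0 ≡ 0 (mod 2) but 0 ≡ 0 (mod 7), so the conjunction on the right does not hold.

[⇐] Conversely, if s ≡ 1 (mod 7) and s ≡ 2 (mod 4), then by the Chinese remainder theorem s ≡ 22 (mod 28). Since 22 ≡ 0 (mod 2) and 2 ∣ 28, we get s ≡ 0 (mod 2).

Not equivalent: only (⇐) holds.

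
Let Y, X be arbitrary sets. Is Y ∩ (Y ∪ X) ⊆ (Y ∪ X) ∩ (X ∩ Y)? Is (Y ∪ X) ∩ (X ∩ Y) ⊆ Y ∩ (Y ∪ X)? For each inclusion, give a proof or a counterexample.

Only the reverse inclusion holds.

(⊆) This inclusion fails. Take Y = {1}, X = ∅; then 1 ∈ Y ∩ (Y ∪ X) but 1 ∉ (Y ∪ X) ∩ (X ∩ Y).

(⊇) Let x ∈ (Y ∪ X) ∩ (X ∩ Y). Then x ∈ Y ∩ X, from which x ∈ Y ∩ (Y ∪ X).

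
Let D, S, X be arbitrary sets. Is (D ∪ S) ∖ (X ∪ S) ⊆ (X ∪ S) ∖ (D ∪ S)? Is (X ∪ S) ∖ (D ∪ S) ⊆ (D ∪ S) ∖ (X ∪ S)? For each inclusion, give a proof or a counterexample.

Neither inclusion holds.

(⊆) This inclusion fails. Take D = {1}, S = ∅, X = ∅; then 1 ∈ (D ∪ S) ∖ (X ∪ S) but 1 ∉ (X ∪ S) ∖ (D ∪ S).

(⊇) This inclusion fails. Take D = ∅, S = ∅, X = {1}; then 1 ∈ (X ∪ S) ∖ (D ∪ S) but 1 ∉ (D ∪ S) ∖ (X ∪ S).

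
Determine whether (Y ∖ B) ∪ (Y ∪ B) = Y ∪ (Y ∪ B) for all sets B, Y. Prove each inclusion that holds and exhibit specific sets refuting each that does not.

The two sets are equal.

(⟹) Let x ∈ (Y ∖ B) ∪ (Y ∪ B). Then either x ∈ B and x ∉ Y; or x ∈ Y and x ∉ B; or x ∈ B ∩ Y. In each case x ∈ Y ∪ (Y ∪ B), so (Y ∖ B) ∪ (Y ∪ B) ⊆ Y ∪ (Y ∪ B).

(⟸) Let x ∈ Y ∪ (Y ∪ B). Then either x ∈ B and x ∉ Y; or x ∈ Y and x ∉ B; or x ∈ B ∩ Y. In each case x ∈ (Y ∖ B) ∪ (Y ∪ B), so Y ∪ (Y ∪ B) ⊆ (Y ∖ B) ∪ (Y ∪ B).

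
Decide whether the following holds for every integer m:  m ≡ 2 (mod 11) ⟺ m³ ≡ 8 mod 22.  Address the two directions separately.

Only the reverse direction holds.

(⟹) This fails: take m = 13. Then 13 ≡ 2 (mod 11), but 13³ = 2197 ≡ 19 (mod 22), not 8.

(⟸) Conversely, the residues r modulo 22 with r³ ≡ 8 (mod 22) are exactly {2}, and each is ≡ 2 (mod 11).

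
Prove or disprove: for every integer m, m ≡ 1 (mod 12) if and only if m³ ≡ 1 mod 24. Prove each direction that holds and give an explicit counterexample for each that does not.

Only the reverse direction holds.

(⟹) This fails: take m = 13. Then 13 ≡ 1 (mod 12), but 13³ = 2197 ≡ 13 (mod 24), not 1.

(⟸) Conversely, the residues r modulo 24 with r³ ≡ 1 (mod 24) are exactly {1}, and each is ≡ 1 (mod 12).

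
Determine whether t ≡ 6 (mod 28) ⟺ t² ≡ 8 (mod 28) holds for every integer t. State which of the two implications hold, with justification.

(→) Suppose t ≡ 6 (mod 28). Write t = 28j + 6. Then (28j + 6)² = 784j² + 336j + 36 = 28(28j² + 12j + 1) + 8, so t² ≡ 8 (mod 28).

(←) This fails: take t = 8. Then 8² = 64 ≡ 8 (mod 28), yet 8 ≡ 8 (mod 28), not 6.

(⇒) holds; (⇐) fails.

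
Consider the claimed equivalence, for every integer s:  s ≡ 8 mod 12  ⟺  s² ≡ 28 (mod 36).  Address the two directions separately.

Neither direction holds.

Forward direction. This fails: take s = 20. Then 20 ≡ 8 (mod 12), but 20² = 400 ≡ 4 (mod 36), not 28.

Converse. This fails: take s = 10. Then 10² = 100 ≡ 28 (mod 36), yet 10 ≡ 10 (mod 12), not 8.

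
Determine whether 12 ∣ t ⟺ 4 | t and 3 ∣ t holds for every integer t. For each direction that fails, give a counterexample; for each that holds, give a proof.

Both directions hold.

(⇒) If 12 ∣ t, write t = 12q. Since 12 = 3·4, t = 4·(3q), so 4 ∣ t; and since 12 = 4·3, t = 3·(4q), so 3 ∣ t.

(⇐) Suppose 4 ∣ t and 3 ∣ t. Any common multiple of 4 and 3 is a multiple of their lcm; here gcd(4, 3) = 1, so lcm(4, 3) = 4·3 = 12, so 12 ∣ t.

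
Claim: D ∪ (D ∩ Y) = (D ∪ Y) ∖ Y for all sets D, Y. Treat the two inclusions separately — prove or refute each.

(⊆) This inclusion fails. Take D = {1}, Y = {1}; then 1 ∈ D ∪ (D ∩ Y) but 1 ∉ (D ∪ Y) ∖ Y.

(⊇) Let x ∈ (D ∪ Y) ∖ Y. Then x ∈ D and x ∉ Y, from which x ∈ D ∪ (D ∩ Y).

The sets are not equal: only the reverse inclusion holds.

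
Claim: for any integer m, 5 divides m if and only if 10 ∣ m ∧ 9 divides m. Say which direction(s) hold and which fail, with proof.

Only the converse holds.

Forward direction. This fails: take m = 5. Certainly 5 ∣ 5, but 10 ∤ 5.

Converse. Suppose 10 ∣ m and 9 ∣ m. Any common multiple of 10 and 9 is a multiple of their lcm; here gcd(10, 9) = 1, so lcm(10, 9) = 10·9 = 90, so 90 ∣ m. Since 5 ∣ 90, it follows that 5 ∣ m.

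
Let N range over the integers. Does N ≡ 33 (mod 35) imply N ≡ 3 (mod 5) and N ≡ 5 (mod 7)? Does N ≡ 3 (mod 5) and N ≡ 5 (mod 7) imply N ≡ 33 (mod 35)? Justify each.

The biconditional holds.

(→) Suppose N ≡ 33 (mod 35); write N = 35j + 33. Since 5 ∣ 35, reducing mod 5 gives N ≡ 33 ≡ 3 (mod 5); since 7 ∣ 35, reducing mod 7 gives N ≡ 33 ≡ 5 (mod 7).

(←) Conversely, if N ≡ 3 (mod 5) and N ≡ 5 (mod 7), then by the Chinese remainder theorem N ≡ 33 (mod 35). This is exactly N ≡ 33 (mod 35).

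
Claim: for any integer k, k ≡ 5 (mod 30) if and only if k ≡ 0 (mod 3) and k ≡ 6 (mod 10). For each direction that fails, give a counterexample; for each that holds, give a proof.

(⟹) This fails: k = 5 gives 5 ≡ 5 (mod 30) but 5 ≡ 2 (mod 3), so the conjunction on the right does not hold.

(⟸) This fails: k = 6 satisfies both congruences on the right (6 ≡ 0 mod 3 and 6 ≡ 6 mod 10) yet 6 ≡ 6 (mod 30), not 5.

Both directions fail.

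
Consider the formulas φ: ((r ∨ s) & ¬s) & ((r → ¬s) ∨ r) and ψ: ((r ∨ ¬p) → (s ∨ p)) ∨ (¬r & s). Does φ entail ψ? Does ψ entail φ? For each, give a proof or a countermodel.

Neither implication holds.

(⟹) This fails. Under p = F, s = F, r = T, the left side is true but the right side is false.

(⟸) This fails. Under p = T, s = F, r = F, the left side is false but the right side is true.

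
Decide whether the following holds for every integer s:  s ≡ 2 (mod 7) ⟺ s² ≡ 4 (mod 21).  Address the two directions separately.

Neither implication holds.

(⇒) This fails: take s = 9. Then 9 ≡ 2 (mod 7), but 9² = 81 ≡ 18 (mod 21), not 4.

(⇐) This fails: take s = 5. Then 5² = 25 ≡ 4 (mod 21), yet 5 ≡ 5 (mod 7), not 2.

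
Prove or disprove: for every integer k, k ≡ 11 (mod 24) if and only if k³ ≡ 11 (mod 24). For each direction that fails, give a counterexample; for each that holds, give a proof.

(⇒) Suppose k ≡ 11 (mod 24). Write k = 24j + 11. Then (24j + 11)³ = 13824j³ + 19008j² + 8712j + 1331 = 24(576j³ + 792j² + 363j + 55) + 11, so k³ ≡ 11 (mod 24).

(⇐) Conversely, suppose k³ ≡ 11 (mod 24). The only residue r in {0, …, 23} with r³ ≡ 11 (mod 24) is r = 11, so k ≡ 11 (mod 24).

Both directions hold; the statement is true.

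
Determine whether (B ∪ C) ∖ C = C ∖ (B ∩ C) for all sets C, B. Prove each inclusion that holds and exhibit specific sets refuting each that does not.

(⊆) This inclusion fails. Take C = ∅, B = {1}; then 1 ∈ (B ∪ C) ∖ C but 1 ∉ C ∖ (B ∩ C).

(⊇) This inclusion fails. Take C = {1}, B = ∅; then 1 ∈ C ∖ (B ∩ C) but 1 ∉ (B ∪ C) ∖ C.

Both inclusions fail.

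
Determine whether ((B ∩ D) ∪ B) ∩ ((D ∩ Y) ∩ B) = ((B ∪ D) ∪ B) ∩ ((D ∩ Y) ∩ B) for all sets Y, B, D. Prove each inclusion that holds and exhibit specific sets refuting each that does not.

(⟸) Let x ∈ ((B ∪ D) ∪ B) ∩ ((D ∩ Y) ∩ B). Then x ∈ Y ∩ B ∩ D, from which x ∈ ((B ∩ D) ∪ B) ∩ ((D ∩ Y) ∩ B).

(⟹) Let x ∈ ((B ∩ D) ∪ B) ∩ ((D ∩ Y) ∩ B). Then x ∈ Y ∩ B ∩ D, from which x ∈ ((B ∪ D) ∪ B) ∩ ((D ∩ Y) ∩ B).

Both inclusions hold; the sets are equal.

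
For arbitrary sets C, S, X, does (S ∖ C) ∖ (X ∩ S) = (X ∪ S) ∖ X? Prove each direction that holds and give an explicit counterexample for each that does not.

Forward inclusion. Let x ∈ (S ∖ C) ∖ (X ∩ S). Then x ∈ S and x ∉ C, X, from which x ∈ (X ∪ S) ∖ X.

Reverse inclusion. This inclusion fails. Take C = {1}, S = {1}, X = ∅; then 1 ∈ (X ∪ S) ∖ X but 1 ∉ (S ∖ C) ∖ (X ∩ S).

The sets are not equal: only the forward inclusion holds.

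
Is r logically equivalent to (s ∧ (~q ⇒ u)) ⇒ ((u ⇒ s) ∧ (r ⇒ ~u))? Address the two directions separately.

(⇒) fails and (⇐) fails.

Forward direction. This fails. Under u = T, q = F, r = T, s = T, the left side is true but the right side is false.

Converse. This fails. Under u = F, q = F, r = F, s = F, the left side is false but the right side is true.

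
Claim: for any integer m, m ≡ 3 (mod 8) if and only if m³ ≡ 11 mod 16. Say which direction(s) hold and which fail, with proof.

Only the reverse direction holds.

(→) This fails: take m = 11. Then 11 ≡ 3 (mod 8), but 11³ = 1331 ≡ 3 (mod 16), not 11.

(←) Conversely, the residues r modulo 16 with r³ ≡ 11 (mod 16) are exactly {3}, and each is ≡ 3 (mod 8).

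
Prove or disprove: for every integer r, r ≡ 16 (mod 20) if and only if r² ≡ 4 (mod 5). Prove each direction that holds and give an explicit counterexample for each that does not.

[⇒] This fails: take r = 16. Then 16 ≡ 16 (mod 20), but 16² = 256 ≡ 1 (mod 5), not 4.

[⇐] This fails: take r = 2. Then 2² = 4 ≡ 4 (mod 5), yet 2 ≡ 2 (mod 20), not 16.

Both directions fail.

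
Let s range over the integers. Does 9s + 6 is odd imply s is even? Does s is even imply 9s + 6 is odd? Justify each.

Forward direction. This fails: s = 5 gives 9s + 6 = 51, which is odd, but 5 is odd, not even.

Converse. This also fails: s = 2 is even, but 9s + 6 = 24 is even, not odd.

Neither direction holds.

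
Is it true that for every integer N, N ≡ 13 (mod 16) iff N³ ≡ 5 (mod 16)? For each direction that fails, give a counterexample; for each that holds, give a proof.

(⟹) Suppose N ≡ 13 (mod 16). Write N = 16j + 13. Then (16j + 13)³ = 4096j³ + 9984j² + 8112j + 2197 = 16(256j³ + 624j² + 507j + 137) + 5, so N³ ≡ 5 (mod 16).

(⟸) Conversely, suppose N³ ≡ 5 (mod 16). The only residue r in {0, …, 15} with r³ ≡ 5 (mod 16) is r = 13, so N ≡ 13 (mod 16).

The biconditional holds.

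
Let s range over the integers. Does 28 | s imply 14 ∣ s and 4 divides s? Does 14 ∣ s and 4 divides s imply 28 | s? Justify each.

(→) If 28 ∣ s, write s = 28q. Since 28 = 2·14, s = 14·(2q), so 14 ∣ s; and since 28 = 7·4, s = 4·(7q), so 4 ∣ s.

(←) Suppose 14 ∣ s and 4 ∣ s. Any common multiple of 14 and 4 is a multiple of their lcm; here lcm(14, 4) = 14·4/gcd(14, 4) = 56/2 = 28, so 28 ∣ s.

Both directions hold; the statement is true.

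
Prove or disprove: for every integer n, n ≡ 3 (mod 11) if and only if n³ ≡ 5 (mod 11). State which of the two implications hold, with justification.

(←) Suppose n³ ≡ 5 (mod 11). The only residue r in {0, …, 10} with r³ ≡ 5 (mod 11) is r = 3, so n ≡ 3 (mod 11).

(→) Suppose n ≡ 3 (mod 11). Write n = 11j + 3. Then (11j + 3)³ = 1331j³ + 1089j² + 297j + 27 = 11(121j³ + 99j² + 27j + 2) + 5, so n³ ≡ 5 (mod 11).

Equivalent; both directions hold.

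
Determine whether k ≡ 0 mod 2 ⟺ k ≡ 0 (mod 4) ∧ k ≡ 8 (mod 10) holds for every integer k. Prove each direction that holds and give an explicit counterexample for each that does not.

(←) If k ≡ 0 (mod 4) and k ≡ 8 (mod 10), then by the Chinese remainder theorem k ≡ 8 (mod 20). Since 8 ≡ 0 (mod 2) and 2 ∣ 20, we get k ≡ 0 (mod 2).

(→) This fails: k = 0 gives 0 ≡ 0 (mod 2) but 0 ≡ 0 (mod 10), so the conjunction on the right does not hold.

Only the reverse direction holds.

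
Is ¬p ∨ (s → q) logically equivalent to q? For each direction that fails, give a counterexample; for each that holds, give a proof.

Forward direction. This fails. Under q = F, p = F, s = F, the left side is true but the right side is false.

Converse. Assume the antecedent. If q is true, ¬p ∨ (s → q) reduces to true regardless of the other variables. If q is false, the antecedent cannot hold. Either way ¬p ∨ (s → q) holds.

The forward direction fails; the converse holds.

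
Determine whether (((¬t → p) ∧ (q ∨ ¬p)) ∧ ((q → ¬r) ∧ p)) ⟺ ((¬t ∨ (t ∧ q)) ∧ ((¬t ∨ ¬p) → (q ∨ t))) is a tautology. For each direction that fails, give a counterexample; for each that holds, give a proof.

(→) Assume the antecedent. If r is true, the antecedent cannot hold. If r is false, the antecedent forces (r = F, t = F, p = T, q = T) or (r = F, t = T, p = T, q = T), and the consequent holds there. Either way the consequent holds.

(←) This fails. Under r = F, t = F, p = F, q = T, the left side is false but the right side is true.

Only the forward implication holds.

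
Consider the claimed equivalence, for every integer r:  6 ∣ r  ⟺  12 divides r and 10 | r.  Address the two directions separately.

(→) This fails: take r = 6. Certainly 6 ∣ 6, but 12 ∤ 6.

(←) Suppose 12 ∣ r and 10 ∣ r. Any common multiple of 12 and 10 is a multiple of their lcm; here lcm(12, 10) = 12·10/gcd(12, 10) = 120/2 = 60, so 60 ∣ r. Since 6 ∣ 60, it follows that 6 ∣ r.

Only the converse holds.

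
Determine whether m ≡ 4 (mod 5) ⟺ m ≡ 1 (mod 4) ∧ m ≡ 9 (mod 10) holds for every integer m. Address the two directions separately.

Only the reverse direction holds.

Converse. If m ≡ 1 (mod 4) and m ≡ 9 (mod 10), then by the Chinese remainder theorem m ≡ 9 (mod 20). Since 9 ≡ 4 (mod 5) and 5 ∣ 20, we get m ≡ 4 (mod 5).

Forward direction. This fails: m = 19 gives 19 ≡ 4 (mod 5) but 19 ≡ 3 (mod 4), so the conjunction on the right does not hold.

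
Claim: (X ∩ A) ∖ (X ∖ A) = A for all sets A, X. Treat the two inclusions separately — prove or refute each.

Forward inclusion. Let x ∈ (X ∩ A) ∖ (X ∖ A). Then x ∈ A ∩ X, from which x ∈ A.

Reverse inclusion. This inclusion fails. Take A = {1}, X = ∅; then 1 ∈ A but 1 ∉ (X ∩ A) ∖ (X ∖ A).

The sets are not equal: only the forward inclusion holds.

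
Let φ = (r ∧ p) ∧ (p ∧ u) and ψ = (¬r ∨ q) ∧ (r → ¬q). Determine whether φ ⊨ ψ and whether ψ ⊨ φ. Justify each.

[⇒] This fails. Under q = F, u = T, p = T, r = T, the left side is true but the right side is false.

[⇐] This fails. Under q = F, u = F, p = F, r = F, the left side is false but the right side is true.

Neither direction holds.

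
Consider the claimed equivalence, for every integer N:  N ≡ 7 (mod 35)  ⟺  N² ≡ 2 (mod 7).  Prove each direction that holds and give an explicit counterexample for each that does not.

Forward direction. This fails: take N = 7. Then 7 ≡ 7 (mod 35), but 7² = 49 ≡ 0 (mod 7), not 2.

Converse. This fails: take N = 3. Then 3² = 9 ≡ 2 (mod 7), yet 3 ≡ 3 (mod 35), not 7.

Neither direction holds.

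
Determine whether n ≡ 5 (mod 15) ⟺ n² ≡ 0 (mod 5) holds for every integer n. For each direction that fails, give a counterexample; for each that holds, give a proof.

(⇒) Suppose n ≡ 5 (mod 15). Then n² ≡ 5² = 25 (mod 15), and since 5 ∣ 15, also n² ≡ 0 (mod 5).

(⇐) This fails: take n = 0. Then 0² = 0 ≡ 0 (mod 5), yet 0 ≡ 0 (mod 15), not 5.

Only the forward direction holds.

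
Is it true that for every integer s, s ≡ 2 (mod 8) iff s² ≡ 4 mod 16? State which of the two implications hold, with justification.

Forward direction. Suppose s ≡ 2 (mod 8). Working modulo 16, s ∈ {2, 10}; for each such r, r² ≡ 4 (mod 16).

Converse. This fails: take s = 6. Then 6² = 36 ≡ 4 (mod 16), yet 6 ≡ 6 (mod 8), not 2.

Only the forward direction holds.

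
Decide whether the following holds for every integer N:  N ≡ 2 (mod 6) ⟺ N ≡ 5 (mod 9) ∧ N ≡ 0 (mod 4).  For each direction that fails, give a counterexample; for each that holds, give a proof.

(⇒) fails; (⇐) holds.

(⇒) This fails: N = 2 gives 2 ≡ 2 (mod 6) but 2 ≡ 2 (mod 9), so the conjunction on the right does not hold.

(⇐) Conversely, if N ≡ 5 (mod 9) and N ≡ 0 (mod 4), then by the Chinese remainder theorem N ≡ 32 (mod 36). Since 32 ≡ 2 (mod 6) and 6 ∣ 36, we get N ≡ 2 (mod 6).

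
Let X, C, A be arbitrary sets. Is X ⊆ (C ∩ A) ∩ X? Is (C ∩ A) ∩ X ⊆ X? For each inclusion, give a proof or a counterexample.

(⊆) This inclusion fails. Take X = {1}, C = ∅, A = ∅; then 1 ∈ X but 1 ∉ (C ∩ A) ∩ X.

(⊇) Let x ∈ (C ∩ A) ∩ X. Then x ∈ X ∩ C ∩ A, from which x ∈ X.

Only the reverse inclusion holds.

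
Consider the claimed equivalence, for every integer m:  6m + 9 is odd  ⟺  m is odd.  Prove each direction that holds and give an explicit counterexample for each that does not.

[⇒] This fails: take m = 2. Then 6m + 9 = 21, which is odd, yet m = 2 is even, not odd.

[⇐] Suppose m is odd. Since 6 is even, 6m is even for every m, so 6m + 9 has the same parity as 9, which is odd. Hence 6m + 9 is odd.

Only the converse holds.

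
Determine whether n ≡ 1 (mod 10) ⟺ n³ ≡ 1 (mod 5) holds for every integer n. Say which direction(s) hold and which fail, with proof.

Only the forward implication holds.

[⇒] Suppose n ≡ 1 (mod 10). Then n³ ≡ 1³ = 1 (mod 10), and since 5 ∣ 10, also n³ ≡ 1 (mod 5).

[⇐] This fails: take n = 6. Then 6³ = 216 ≡ 1 (mod 5), yet 6 ≡ 6 (mod 10), not 1.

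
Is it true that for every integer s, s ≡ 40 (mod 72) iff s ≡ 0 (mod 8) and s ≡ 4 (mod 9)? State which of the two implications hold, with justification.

[⇒] Suppose s ≡ 40 (mod 72); write s = 72j + 40. Since 8 ∣ 72, reducing mod 8 gives s ≡ 40 ≡ 0 (mod 8); since 9 ∣ 72, reducing mod 9 gives s ≡ 40 ≡ 4 (mod 9).

[⇐] Conversely, if s ≡ 0 (mod 8) and s ≡ 4 (mod 9), then by the Chinese remainder theorem s ≡ 40 (mod 72). This is exactly s ≡ 40 (mod 72).

Equivalent; both directions hold.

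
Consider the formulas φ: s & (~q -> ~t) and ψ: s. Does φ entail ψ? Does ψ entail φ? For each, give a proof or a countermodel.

Not equivalent: only (⇒) holds.

(⇒) Assume the antecedent. If q is true, the antecedent forces (q = T, s = T, t = F) or (q = T, s = T, t = T), and s holds there. If q is false, the antecedent forces (q = F, s = T, t = F), and s holds there. Either way s holds.

(⇐) This fails. Under q = F, s = T, t = T, the left side is false but the right side is true.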